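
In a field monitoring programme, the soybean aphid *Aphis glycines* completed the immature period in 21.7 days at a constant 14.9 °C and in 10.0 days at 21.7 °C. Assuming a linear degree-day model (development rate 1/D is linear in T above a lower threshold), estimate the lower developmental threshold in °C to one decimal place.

Equal thermal constants: D₁(T₁ − T_b) = D₂(T₂ − T_b).
21.7·(14.9 − T_b) = 10.0·(21.7 − T_b)
T_b = (21.7·14.9 − 10.0·21.7) / (21.7 − 10.0) = 106.33 / 11.7 = 9.088 °C ≈ 9.1 °C.

9.1 °C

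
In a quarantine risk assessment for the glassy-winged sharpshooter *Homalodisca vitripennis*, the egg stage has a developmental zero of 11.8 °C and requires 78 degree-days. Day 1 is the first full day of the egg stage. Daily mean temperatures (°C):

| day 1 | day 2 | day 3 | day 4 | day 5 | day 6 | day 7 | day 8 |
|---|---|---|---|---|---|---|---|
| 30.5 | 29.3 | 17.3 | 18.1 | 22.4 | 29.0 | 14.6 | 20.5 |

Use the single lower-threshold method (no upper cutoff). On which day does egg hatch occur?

day 7

Daily DD above 11.8 °C: 18.7, 17.5, 5.5, 6.3, 10.6, 17.2, 2.8, 8.7.
Cumulative: 18.7, 36.2, 41.7, 48.0, 58.6, 75.8, 78.6, 87.3.
The total first reaches 78 DD on day 7.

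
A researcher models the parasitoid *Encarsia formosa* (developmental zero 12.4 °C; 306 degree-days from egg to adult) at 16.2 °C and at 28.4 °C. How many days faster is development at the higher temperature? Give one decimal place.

At 16.2 °C: 306 / (16.2 − 12.4) = 306 / 3.8 = 80.526 d.
At 28.4 °C: 306 / (28.4 − 12.4) = 306 / 16.0 = 19.125 d.
Difference = |80.526 − 19.125| = 61.401 ≈ 61.4 days.

61.4 days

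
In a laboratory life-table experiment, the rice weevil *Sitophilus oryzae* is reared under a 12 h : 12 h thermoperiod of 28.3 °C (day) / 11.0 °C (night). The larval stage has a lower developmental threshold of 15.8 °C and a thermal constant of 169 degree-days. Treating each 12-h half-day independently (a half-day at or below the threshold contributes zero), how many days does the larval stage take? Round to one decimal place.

27.0 days

Day half: max(0, 28.3 − 15.8) × 0.5 = 12.5 × 0.5 = 6.25 DD.
Night half: max(0, 11.0 − 15.8) × 0.5 = 0.0 × 0.5 = 0.00 DD.
Per 24 h: 6.25 DD/day.
Duration = 169 / 6.25 = 27.040 ≈ 27.0 days.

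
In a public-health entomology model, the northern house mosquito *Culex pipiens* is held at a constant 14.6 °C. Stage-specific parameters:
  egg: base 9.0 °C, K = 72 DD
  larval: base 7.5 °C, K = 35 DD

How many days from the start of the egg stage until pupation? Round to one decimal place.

egg: 72 / (14.6 − 9.0) = 72 / 5.6 = 12.857 d.
larval: 35 / (14.6 − 7.5) = 35 / 7.1 = 4.930 d.
Sum = 17.787 ≈ 17.8 days.

17.8 days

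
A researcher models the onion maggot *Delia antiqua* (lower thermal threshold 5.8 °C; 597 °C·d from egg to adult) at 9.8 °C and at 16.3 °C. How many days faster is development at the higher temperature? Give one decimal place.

At 9.8 °C: 597 / (9.8 − 5.8) = 597 / 4.0 = 149.250 d.
At 16.3 °C: 597 / (16.3 − 5.8) = 597 / 10.5 = 56.857 d.
Difference = |149.250 − 56.857| = 92.393 ≈ 92.4 days.

92.4 days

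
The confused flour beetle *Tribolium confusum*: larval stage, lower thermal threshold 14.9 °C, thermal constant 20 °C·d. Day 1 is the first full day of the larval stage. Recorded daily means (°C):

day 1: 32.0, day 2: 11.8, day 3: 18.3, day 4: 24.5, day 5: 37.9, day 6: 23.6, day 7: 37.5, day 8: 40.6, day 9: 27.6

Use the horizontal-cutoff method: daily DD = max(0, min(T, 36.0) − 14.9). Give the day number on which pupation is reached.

Daily DD above 14.9 °C (capped at 21.1): 17.1, 0.0, 3.4, 9.6, 21.1, 8.7, 21.1, 21.1, 12.7.
Cumulative: 17.1, 17.1, 20.5, 30.1, 51.2, 59.9, 81.0, 102.1, 114.8.
The total first reaches 20 DD on day 3.

day 3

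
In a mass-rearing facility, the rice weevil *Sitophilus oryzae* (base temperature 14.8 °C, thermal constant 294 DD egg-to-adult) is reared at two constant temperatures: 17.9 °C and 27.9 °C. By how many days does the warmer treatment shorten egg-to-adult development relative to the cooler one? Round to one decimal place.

At 17.9 °C: 294 / (17.9 − 14.8) = 294 / 3.1 = 94.839 d.
At 27.9 °C: 294 / (27.9 − 14.8) = 294 / 13.1 = 22.443 d.
Difference = |94.839 − 22.443| = 72.396 ≈ 72.4 days.

72.4 days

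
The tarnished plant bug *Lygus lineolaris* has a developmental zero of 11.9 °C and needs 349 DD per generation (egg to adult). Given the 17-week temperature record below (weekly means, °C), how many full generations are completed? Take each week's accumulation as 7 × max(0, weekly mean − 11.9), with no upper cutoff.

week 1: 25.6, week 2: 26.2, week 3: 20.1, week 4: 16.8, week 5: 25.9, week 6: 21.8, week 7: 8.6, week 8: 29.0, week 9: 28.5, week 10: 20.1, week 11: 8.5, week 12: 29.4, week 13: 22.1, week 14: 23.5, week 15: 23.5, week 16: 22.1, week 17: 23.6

Weekly DD (7 × max(0, T̄ − 11.9)): 95.9, 100.1, 57.4, 34.3, 98.0, 69.3, 0.0, 119.7, 116.2, 57.4, 0.0, 122.5, 71.4, 81.2, 81.2, 71.4, 81.9.
Season total = 1257.9 DD.
Complete generations = ⌊1257.9 / 349⌋ = 3.

3 generations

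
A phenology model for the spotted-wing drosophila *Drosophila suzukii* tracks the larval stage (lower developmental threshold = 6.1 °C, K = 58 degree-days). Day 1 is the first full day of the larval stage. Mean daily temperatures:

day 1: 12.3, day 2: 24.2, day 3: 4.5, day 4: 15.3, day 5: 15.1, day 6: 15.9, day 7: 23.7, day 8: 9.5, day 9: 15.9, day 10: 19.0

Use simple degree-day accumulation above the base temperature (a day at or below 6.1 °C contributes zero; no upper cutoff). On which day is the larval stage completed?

Daily DD above 6.1 °C: 6.2, 18.1, 0.0, 9.2, 9.0, 9.8, 17.6, 3.4, 9.8, 12.9.
Cumulative: 6.2, 24.3, 24.3, 33.5, 42.5, 52.3, 69.9, 73.3, 83.1, 96.0.
The total first reaches 58 DD on day 7.

day 7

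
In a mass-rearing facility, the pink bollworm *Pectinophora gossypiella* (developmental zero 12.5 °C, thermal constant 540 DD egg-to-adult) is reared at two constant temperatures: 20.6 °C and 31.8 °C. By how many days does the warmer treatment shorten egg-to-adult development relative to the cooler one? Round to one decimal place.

At 20.6 °C: 540 / (20.6 − 12.5) = 540 / 8.1 = 66.667 d.
At 31.8 °C: 540 / (31.8 − 12.5) = 540 / 19.3 = 27.979 d.
Difference = |66.667 − 27.979| = 38.687 ≈ 38.7 days.

38.7 days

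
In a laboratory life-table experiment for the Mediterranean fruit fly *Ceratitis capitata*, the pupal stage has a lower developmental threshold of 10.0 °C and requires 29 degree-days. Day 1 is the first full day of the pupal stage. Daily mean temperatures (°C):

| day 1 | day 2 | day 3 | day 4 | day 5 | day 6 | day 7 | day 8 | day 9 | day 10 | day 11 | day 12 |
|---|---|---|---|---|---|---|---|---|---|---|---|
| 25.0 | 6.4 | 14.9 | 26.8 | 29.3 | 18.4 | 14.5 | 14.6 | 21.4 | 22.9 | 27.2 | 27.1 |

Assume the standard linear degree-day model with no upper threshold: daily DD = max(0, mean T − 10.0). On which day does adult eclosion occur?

Daily DD above 10.0 °C: 15.0, 0.0, 4.9, 16.8, 19.3, 8.4, 4.5, 4.6, 11.4, 12.9, 17.2, 17.1.
Cumulative: 15.0, 15.0, 19.9, 36.7, 56.0, 64.4, 68.9, 73.5, 84.9, 97.8, 115.0, 132.1.
The total first reaches 29 DD on day 4.

day 4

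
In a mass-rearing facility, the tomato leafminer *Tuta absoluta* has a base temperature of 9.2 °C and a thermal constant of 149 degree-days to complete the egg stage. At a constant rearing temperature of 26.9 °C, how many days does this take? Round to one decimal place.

8.4 days

Daily accumulation = 26.9 − 9.2 = 17.7 DD/day.
Duration = 149 / 17.7 = 8.418 ≈ 8.4 days.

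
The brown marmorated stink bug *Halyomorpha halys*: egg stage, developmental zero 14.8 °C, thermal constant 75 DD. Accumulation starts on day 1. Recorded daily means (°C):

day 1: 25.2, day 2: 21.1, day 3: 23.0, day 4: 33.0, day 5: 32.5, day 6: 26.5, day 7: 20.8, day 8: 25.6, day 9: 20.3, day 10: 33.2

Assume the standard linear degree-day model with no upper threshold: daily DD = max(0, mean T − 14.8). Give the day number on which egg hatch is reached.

day 7

Daily DD above 14.8 °C: 10.4, 6.3, 8.2, 18.2, 17.7, 11.7, 6.0, 10.8, 5.5, 18.4.
Cumulative: 10.4, 16.7, 24.9, 43.1, 60.8, 72.5, 78.5, 89.3, 94.8, 113.2.
The total first reaches 75 DD on day 7.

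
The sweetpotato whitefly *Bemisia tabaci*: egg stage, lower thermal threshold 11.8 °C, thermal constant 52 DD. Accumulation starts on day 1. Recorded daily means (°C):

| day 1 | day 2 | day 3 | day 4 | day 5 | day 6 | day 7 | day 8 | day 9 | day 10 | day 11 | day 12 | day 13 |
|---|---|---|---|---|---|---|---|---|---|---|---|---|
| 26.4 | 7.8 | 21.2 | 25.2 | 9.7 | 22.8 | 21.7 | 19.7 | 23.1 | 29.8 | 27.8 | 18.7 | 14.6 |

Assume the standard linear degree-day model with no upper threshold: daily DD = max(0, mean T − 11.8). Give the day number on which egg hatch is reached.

Daily DD above 11.8 °C: 14.6, 0.0, 9.4, 13.4, 0.0, 11.0, 9.9, 7.9, 11.3, 18.0, 16.0, 6.9, 2.8.
Cumulative: 14.6, 14.6, 24.0, 37.4, 37.4, 48.4, 58.3, 66.2, 77.5, 95.5, 111.5, 118.4, 121.2.
The total first reaches 52 DD on day 7.

day 7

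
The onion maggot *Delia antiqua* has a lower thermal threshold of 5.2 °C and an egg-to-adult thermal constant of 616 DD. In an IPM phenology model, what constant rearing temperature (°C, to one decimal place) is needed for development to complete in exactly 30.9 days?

Required daily accumulation = 616 / 30.9 = 19.935 DD/day.
T = T_base + 19.935 = 5.2 + 19.935 = 25.135 ≈ 25.1 °C.

25.1 °C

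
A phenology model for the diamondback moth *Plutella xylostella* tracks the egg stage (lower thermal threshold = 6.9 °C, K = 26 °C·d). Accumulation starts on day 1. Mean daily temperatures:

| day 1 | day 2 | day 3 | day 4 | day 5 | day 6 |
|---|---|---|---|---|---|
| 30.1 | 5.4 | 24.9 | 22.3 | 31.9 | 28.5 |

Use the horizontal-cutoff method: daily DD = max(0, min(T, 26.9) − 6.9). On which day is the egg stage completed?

day 3

Daily DD above 6.9 °C (capped at 20.0): 20.0, 0.0, 18.0, 15.4, 20.0, 20.0.
Cumulative: 20.0, 20.0, 38.0, 53.4, 73.4, 93.4.
The total first reaches 26 DD on day 3.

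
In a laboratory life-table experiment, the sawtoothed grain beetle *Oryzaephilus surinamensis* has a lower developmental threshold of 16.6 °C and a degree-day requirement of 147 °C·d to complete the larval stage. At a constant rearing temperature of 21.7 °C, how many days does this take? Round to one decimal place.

Daily accumulation = 21.7 − 16.6 = 5.1 DD/day.
Duration = 147 / 5.1 = 28.824 ≈ 28.8 days.

28.8 days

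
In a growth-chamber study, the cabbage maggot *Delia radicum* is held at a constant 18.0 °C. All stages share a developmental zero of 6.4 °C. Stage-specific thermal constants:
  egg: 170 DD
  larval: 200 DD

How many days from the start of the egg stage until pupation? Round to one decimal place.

31.9 days

Daily accumulation at 18.0 °C = 18.0 − 6.4 = 11.6 DD/day.
Total K = 170 + 200 = 370 DD.
Total duration = 370 / 11.6 = 31.897 ≈ 31.9 days.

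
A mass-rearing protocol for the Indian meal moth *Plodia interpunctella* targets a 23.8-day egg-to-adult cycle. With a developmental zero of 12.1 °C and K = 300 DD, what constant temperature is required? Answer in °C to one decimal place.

24.7 °C

Required daily accumulation = 300 / 23.8 = 12.605 DD/day.
T = T_base + 12.605 = 12.1 + 12.605 = 24.705 ≈ 24.7 °C.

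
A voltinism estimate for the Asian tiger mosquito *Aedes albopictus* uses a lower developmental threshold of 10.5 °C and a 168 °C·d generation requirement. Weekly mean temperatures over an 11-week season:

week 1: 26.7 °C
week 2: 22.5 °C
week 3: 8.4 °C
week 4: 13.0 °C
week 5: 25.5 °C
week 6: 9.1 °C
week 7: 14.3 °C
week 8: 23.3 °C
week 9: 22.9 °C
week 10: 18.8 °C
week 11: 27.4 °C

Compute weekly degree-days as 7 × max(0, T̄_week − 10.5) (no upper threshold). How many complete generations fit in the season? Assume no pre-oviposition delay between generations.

4 generations

Weekly DD (7 × max(0, T̄ − 10.5)): 113.4, 84.0, 0.0, 17.5, 105.0, 0.0, 26.6, 89.6, 86.8, 58.1, 118.3.
Season total = 699.3 DD.
Complete generations = ⌊699.3 / 168⌋ = 4.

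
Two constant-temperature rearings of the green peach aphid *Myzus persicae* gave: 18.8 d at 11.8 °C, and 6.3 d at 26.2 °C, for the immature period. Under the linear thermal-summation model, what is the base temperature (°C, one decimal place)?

Linear rate model ⇒ the product D·(T − T_b) is constant across temperatures.
18.8·(11.8 − T_b) = 6.3·(26.2 − T_b)
T_b = (18.8·11.8 − 6.3·26.2) / (18.8 − 6.3) = 56.78 / 12.5 = 4.542 °C ≈ 4.5 °C.

4.5 °C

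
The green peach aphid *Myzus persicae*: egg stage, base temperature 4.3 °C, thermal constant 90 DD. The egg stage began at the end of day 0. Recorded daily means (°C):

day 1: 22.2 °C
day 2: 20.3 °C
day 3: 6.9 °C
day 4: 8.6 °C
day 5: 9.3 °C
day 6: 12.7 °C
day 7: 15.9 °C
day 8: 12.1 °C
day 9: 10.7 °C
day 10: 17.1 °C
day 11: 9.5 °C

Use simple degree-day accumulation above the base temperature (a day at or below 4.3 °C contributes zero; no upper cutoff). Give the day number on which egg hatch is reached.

day 10

Daily DD above 4.3 °C: 17.9, 16.0, 2.6, 4.3, 5.0, 8.4, 11.6, 7.8, 6.4, 12.8, 5.2.
Cumulative: 17.9, 33.9, 36.5, 40.8, 45.8, 54.2, 65.8, 73.6, 80.0, 92.8, 98.0.
The total first reaches 90 DD on day 10.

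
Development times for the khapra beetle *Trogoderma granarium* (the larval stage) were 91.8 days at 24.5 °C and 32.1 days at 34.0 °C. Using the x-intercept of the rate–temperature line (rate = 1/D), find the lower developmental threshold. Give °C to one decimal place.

Linear rate model ⇒ the product D·(T − T_b) is constant across temperatures.
91.8·(24.5 − T_b) = 32.1·(34.0 − T_b)
T_b = (91.8·24.5 − 32.1·34.0) / (91.8 − 32.1) = 1157.70 / 59.7 = 19.392 °C ≈ 19.4 °C.

19.4 °C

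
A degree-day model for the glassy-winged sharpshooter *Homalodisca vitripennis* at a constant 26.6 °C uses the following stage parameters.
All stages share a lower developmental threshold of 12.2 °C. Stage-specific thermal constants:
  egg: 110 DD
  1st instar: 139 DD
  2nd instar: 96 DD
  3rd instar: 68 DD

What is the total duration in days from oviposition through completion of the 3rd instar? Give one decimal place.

Daily accumulation at 26.6 °C = 26.6 − 12.2 = 14.4 DD/day.
Total K = 110 + 139 + 96 + 68 = 413 DD.
Total duration = 413 / 14.4 = 28.681 ≈ 28.7 days.

28.7 days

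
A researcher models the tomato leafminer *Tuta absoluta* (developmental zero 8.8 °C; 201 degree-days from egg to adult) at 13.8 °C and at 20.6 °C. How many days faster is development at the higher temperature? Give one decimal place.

23.2 days

At 13.8 °C: 201 / (13.8 − 8.8) = 201 / 5.0 = 40.200 d.
At 20.6 °C: 201 / (20.6 − 8.8) = 201 / 11.8 = 17.034 d.
Difference = |40.200 − 17.034| = 23.166 ≈ 23.2 days.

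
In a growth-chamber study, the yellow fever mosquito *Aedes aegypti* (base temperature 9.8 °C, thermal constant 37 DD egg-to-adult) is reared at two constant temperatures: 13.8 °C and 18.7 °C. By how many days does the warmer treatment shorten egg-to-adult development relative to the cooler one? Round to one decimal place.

5.1 days

At 13.8 °C: 37 / (13.8 − 9.8) = 37 / 4.0 = 9.250 d.
At 18.7 °C: 37 / (18.7 − 9.8) = 37 / 8.9 = 4.157 d.
Difference = |9.250 − 4.157| = 5.093 ≈ 5.1 days.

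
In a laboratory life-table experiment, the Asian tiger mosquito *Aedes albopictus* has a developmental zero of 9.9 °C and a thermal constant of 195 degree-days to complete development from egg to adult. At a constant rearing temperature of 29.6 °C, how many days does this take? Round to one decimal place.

Daily accumulation = 29.6 − 9.9 = 19.7 DD/day.
Duration = 195 / 19.7 = 9.898 ≈ 9.9 days.

9.9 days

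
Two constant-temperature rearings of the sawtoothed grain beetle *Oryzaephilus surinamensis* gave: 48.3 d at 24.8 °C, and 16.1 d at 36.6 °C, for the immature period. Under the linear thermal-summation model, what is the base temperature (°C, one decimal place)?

Equal thermal constants: D₁(T₁ − T_b) = D₂(T₂ − T_b).
48.3·(24.8 − T_b) = 16.1·(36.6 − T_b)
T_b = (48.3·24.8 − 16.1·36.6) / (48.3 − 16.1) = 608.58 / 32.2 = 18.900 °C ≈ 18.9 °C.

18.9 °C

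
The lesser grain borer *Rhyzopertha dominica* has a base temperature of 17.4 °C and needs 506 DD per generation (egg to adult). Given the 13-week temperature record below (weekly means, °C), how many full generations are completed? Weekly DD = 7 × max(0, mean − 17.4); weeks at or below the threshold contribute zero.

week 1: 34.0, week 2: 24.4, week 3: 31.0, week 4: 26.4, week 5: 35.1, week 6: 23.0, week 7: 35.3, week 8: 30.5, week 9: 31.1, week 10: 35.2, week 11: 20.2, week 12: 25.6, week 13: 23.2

Weekly DD (7 × max(0, T̄ − 17.4)): 116.2, 49.0, 95.2, 63.0, 123.9, 39.2, 125.3, 91.7, 95.9, 124.6, 19.6, 57.4, 40.6.
Season total = 1041.6 DD.
Complete generations = ⌊1041.6 / 506⌋ = 2.

2 generations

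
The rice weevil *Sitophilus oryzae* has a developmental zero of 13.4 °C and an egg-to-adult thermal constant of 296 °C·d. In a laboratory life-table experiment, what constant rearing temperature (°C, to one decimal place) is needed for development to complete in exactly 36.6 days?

21.5 °C

Required daily accumulation = 296 / 36.6 = 8.087 DD/day.
T = T_base + 8.087 = 13.4 + 8.087 = 21.487 ≈ 21.5 °C.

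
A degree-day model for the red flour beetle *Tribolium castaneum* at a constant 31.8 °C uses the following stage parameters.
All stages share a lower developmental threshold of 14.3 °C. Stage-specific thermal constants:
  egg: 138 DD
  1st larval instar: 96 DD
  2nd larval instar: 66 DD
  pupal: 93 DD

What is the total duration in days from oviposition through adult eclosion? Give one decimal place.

22.5 days

Daily accumulation at 31.8 °C = 31.8 − 14.3 = 17.5 DD/day.
Total K = 138 + 96 + 66 + 93 = 393 DD.
Total duration = 393 / 17.5 = 22.457 ≈ 22.5 days.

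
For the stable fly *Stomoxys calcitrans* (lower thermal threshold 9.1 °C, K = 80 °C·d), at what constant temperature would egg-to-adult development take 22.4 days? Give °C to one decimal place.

Required daily accumulation = 80 / 22.4 = 3.571 DD/day.
T = T_base + 3.571 = 9.1 + 3.571 = 12.671 ≈ 12.7 °C.

12.7 °C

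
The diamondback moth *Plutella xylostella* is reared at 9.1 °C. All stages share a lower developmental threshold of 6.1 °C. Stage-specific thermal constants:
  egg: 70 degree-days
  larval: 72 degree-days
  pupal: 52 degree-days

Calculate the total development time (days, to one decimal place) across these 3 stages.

64.7 days

Daily accumulation at 9.1 °C = 9.1 − 6.1 = 3.0 DD/day.
Total K = 70 + 72 + 52 = 194 DD.
Total duration = 194 / 3.0 = 64.667 ≈ 64.7 days.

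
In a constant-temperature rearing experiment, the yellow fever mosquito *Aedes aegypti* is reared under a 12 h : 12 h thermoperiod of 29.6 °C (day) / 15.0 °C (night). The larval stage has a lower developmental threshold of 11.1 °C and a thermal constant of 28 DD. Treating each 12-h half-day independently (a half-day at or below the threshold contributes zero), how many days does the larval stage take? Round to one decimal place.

Day half: max(0, 29.6 − 11.1) × 0.5 = 18.5 × 0.5 = 9.25 DD.
Night half: max(0, 15.0 − 11.1) × 0.5 = 3.9 × 0.5 = 1.95 DD.
Per 24 h: 11.20 DD/day.
Duration = 28 / 11.20 = 2.500 ≈ 2.5 days.

2.5 days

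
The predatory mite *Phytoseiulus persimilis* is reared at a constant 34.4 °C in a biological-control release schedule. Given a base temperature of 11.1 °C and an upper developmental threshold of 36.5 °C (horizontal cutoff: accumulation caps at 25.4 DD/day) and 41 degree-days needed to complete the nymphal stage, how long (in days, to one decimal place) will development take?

1.8 days

Daily accumulation = 34.4 − 11.1 = 23.3 DD/day.
Duration = 41 / 23.3 = 1.760 ≈ 1.8 days.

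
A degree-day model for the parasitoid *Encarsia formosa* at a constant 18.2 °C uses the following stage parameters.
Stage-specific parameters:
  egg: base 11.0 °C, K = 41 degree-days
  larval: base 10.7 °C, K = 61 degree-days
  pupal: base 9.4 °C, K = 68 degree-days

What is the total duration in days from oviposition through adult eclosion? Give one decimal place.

21.6 days

egg: 41 / (18.2 − 11.0) = 41 / 7.2 = 5.694 d.
larval: 61 / (18.2 − 10.7) = 61 / 7.5 = 8.133 d.
pupal: 68 / (18.2 − 9.4) = 68 / 8.8 = 7.727 d.
Sum = 21.555 ≈ 21.6 days.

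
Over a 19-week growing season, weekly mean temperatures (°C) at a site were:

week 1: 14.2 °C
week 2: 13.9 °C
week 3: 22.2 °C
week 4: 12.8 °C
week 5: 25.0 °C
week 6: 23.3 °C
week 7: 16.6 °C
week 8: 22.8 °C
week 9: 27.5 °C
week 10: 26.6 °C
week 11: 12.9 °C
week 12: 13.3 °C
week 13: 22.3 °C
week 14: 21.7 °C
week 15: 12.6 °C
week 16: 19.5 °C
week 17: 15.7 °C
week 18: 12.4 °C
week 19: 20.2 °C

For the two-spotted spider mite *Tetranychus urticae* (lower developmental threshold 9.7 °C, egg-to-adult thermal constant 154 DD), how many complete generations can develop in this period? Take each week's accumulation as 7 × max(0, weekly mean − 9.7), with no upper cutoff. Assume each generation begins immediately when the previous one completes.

7 generations

Weekly DD (7 × max(0, T̄ − 9.7)): 31.5, 29.4, 87.5, 21.7, 107.1, 95.2, 48.3, 91.7, 124.6, 118.3, 22.4, 25.2, 88.2, 84.0, 20.3, 68.6, 42.0, 18.9, 73.5.
Season total = 1198.4 DD.
Complete generations = ⌊1198.4 / 154⌋ = 7.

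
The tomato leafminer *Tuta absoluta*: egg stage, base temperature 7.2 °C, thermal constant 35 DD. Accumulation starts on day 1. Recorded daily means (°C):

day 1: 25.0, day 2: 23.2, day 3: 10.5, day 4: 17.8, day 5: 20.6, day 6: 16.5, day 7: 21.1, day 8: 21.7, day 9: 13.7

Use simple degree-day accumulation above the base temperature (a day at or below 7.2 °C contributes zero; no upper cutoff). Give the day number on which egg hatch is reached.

Daily DD above 7.2 °C: 17.8, 16.0, 3.3, 10.6, 13.4, 9.3, 13.9, 14.5, 6.5.
Cumulative: 17.8, 33.8, 37.1, 47.7, 61.1, 70.4, 84.3, 98.8, 105.3.
The total first reaches 35 DD on day 3.

day 3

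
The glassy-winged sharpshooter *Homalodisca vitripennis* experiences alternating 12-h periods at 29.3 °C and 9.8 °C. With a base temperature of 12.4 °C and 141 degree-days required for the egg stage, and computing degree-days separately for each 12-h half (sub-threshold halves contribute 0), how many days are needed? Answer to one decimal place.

16.7 days

Day half: max(0, 29.3 − 12.4) × 0.5 = 16.9 × 0.5 = 8.45 DD.
Night half: max(0, 9.8 − 12.4) × 0.5 = 0.0 × 0.5 = 0.00 DD.
Per 24 h: 8.45 DD/day.
Duration = 141 / 8.45 = 16.686 ≈ 16.7 days.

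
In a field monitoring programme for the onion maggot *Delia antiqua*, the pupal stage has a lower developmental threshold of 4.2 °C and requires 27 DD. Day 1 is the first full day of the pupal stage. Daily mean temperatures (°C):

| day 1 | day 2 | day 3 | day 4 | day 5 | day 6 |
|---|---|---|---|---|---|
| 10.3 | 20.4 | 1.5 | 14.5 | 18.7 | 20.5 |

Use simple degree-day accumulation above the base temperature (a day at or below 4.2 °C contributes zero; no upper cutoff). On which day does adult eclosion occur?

day 4

Daily DD above 4.2 °C: 6.1, 16.2, 0.0, 10.3, 14.5, 16.3.
Cumulative: 6.1, 22.3, 22.3, 32.6, 47.1, 63.4.
The total first reaches 27 DD on day 4.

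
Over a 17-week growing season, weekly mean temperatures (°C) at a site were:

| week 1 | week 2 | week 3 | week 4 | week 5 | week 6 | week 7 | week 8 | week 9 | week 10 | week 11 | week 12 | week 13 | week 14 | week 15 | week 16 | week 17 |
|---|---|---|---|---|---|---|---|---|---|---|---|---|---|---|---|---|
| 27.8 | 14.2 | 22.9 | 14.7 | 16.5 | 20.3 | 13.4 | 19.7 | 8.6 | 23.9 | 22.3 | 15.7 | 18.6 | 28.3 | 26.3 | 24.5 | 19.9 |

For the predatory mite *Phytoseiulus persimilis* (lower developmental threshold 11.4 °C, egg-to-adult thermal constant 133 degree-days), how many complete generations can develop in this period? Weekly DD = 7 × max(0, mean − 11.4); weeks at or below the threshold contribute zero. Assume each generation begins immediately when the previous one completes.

Weekly DD (7 × max(0, T̄ − 11.4)): 114.8, 19.6, 80.5, 23.1, 35.7, 62.3, 14.0, 58.1, 0.0, 87.5, 76.3, 30.1, 50.4, 118.3, 104.3, 91.7, 59.5.
Season total = 1026.2 DD.
Complete generations = ⌊1026.2 / 133⌋ = 7.

7 generations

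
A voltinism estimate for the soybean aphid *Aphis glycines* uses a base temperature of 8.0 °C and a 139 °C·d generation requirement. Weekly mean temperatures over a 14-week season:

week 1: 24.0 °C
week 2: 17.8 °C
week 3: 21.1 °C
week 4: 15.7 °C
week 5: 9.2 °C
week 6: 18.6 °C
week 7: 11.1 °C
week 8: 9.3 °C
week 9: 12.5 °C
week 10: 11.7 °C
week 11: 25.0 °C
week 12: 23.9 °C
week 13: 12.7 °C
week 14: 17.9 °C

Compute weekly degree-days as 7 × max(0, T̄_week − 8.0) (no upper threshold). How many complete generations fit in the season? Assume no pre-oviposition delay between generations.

Weekly DD (7 × max(0, T̄ − 8.0)): 112.0, 68.6, 91.7, 53.9, 8.4, 74.2, 21.7, 9.1, 31.5, 25.9, 119.0, 111.3, 32.9, 69.3.
Season total = 829.5 DD.
Complete generations = ⌊829.5 / 139⌋ = 5.

5 generations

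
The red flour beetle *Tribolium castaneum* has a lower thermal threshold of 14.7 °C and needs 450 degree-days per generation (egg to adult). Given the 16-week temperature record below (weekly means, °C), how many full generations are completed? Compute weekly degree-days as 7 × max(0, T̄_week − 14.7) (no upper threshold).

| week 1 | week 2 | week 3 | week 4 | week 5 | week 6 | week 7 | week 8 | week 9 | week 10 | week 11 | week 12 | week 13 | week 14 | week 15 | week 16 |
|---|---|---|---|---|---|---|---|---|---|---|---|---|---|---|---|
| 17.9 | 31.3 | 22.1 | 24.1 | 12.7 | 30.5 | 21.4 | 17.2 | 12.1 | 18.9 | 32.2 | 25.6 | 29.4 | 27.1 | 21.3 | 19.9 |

2 generations

Weekly DD (7 × max(0, T̄ − 14.7)): 22.4, 116.2, 51.8, 65.8, 0.0, 110.6, 46.9, 17.5, 0.0, 29.4, 122.5, 76.3, 102.9, 86.8, 46.2, 36.4.
Season total = 931.7 DD.
Complete generations = ⌊931.7 / 450⌋ = 2.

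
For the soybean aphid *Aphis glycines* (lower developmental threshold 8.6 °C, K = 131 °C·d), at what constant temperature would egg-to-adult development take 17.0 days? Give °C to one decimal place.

16.3 °C

Required daily accumulation = 131 / 17.0 = 7.706 DD/day.
T = T_base + 7.706 = 8.6 + 7.706 = 16.306 ≈ 16.3 °C.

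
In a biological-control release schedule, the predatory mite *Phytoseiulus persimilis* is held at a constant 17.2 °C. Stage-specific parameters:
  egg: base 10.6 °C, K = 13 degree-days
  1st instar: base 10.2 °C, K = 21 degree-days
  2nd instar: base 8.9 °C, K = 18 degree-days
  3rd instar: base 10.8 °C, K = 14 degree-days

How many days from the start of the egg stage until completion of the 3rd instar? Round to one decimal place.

egg: 13 / (17.2 − 10.6) = 13 / 6.6 = 1.970 d.
1st instar: 21 / (17.2 − 10.2) = 21 / 7.0 = 3.000 d.
2nd instar: 18 / (17.2 − 8.9) = 18 / 8.3 = 2.169 d.
3rd instar: 14 / (17.2 − 10.8) = 14 / 6.4 = 2.188 d.
Sum = 9.326 ≈ 9.3 days.

9.3 days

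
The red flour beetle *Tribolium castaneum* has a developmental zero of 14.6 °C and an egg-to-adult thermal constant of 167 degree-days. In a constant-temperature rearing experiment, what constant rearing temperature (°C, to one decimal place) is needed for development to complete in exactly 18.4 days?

23.7 °C

Required daily accumulation = 167 / 18.4 = 9.076 DD/day.
T = T_base + 9.076 = 14.6 + 9.076 = 23.676 ≈ 23.7 °C.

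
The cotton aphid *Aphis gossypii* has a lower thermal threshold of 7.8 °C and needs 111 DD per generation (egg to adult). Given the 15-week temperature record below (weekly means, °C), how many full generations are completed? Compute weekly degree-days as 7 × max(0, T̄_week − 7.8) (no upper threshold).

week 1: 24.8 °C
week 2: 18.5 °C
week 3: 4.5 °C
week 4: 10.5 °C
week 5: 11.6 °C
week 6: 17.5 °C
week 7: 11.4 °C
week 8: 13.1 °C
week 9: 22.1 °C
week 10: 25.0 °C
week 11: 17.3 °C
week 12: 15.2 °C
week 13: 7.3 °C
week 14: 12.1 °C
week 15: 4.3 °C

Weekly DD (7 × max(0, T̄ − 7.8)): 119.0, 74.9, 0.0, 18.9, 26.6, 67.9, 25.2, 37.1, 100.1, 120.4, 66.5, 51.8, 0.0, 30.1, 0.0.
Season total = 738.5 DD.
Complete generations = ⌊738.5 / 111⌋ = 6.

6 generations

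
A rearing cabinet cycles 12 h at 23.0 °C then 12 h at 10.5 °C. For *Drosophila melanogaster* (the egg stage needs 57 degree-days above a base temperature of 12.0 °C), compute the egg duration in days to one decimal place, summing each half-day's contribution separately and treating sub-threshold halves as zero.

10.4 days

Day half: max(0, 23.0 − 12.0) × 0.5 = 11.0 × 0.5 = 5.50 DD.
Night half: max(0, 10.5 − 12.0) × 0.5 = 0.0 × 0.5 = 0.00 DD.
Per 24 h: 5.50 DD/day.
Duration = 57 / 5.50 = 10.364 ≈ 10.4 days.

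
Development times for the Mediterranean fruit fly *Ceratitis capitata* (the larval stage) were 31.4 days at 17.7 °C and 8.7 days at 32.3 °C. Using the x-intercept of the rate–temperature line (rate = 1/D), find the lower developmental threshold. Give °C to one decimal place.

Linear rate model ⇒ the product D·(T − T_b) is constant across temperatures.
31.4·(17.7 − T_b) = 8.7·(32.3 − T_b)
T_b = (31.4·17.7 − 8.7·32.3) / (31.4 − 8.7) = 274.77 / 22.7 = 12.104 °C ≈ 12.1 °C.

12.1 °C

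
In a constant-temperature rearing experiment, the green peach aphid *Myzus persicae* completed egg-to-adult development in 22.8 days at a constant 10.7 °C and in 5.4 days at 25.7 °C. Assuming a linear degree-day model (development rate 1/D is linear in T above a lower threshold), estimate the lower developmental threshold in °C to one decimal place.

Under the model K = D·(T − T_b), so D₁·(T₁ − T_b) = D₂·(T₂ − T_b).
22.8·(10.7 − T_b) = 5.4·(25.7 − T_b)
T_b = (22.8·10.7 − 5.4·25.7) / (22.8 − 5.4) = 105.18 / 17.4 = 6.045 °C ≈ 6.0 °C.

6.0 °C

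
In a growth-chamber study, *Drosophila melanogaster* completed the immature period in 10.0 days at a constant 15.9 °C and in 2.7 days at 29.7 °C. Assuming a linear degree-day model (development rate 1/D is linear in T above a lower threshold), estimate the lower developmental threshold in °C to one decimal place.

Equal thermal constants: D₁(T₁ − T_b) = D₂(T₂ − T_b).
10.0·(15.9 − T_b) = 2.7·(29.7 − T_b)
T_b = (10.0·15.9 − 2.7·29.7) / (10.0 − 2.7) = 78.81 / 7.3 = 10.796 °C ≈ 10.8 °C.

10.8 °C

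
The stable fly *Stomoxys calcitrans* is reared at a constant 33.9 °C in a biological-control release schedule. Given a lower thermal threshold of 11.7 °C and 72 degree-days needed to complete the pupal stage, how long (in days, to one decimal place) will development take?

Daily accumulation = 33.9 − 11.7 = 22.2 DD/day.
Duration = 72 / 22.2 = 3.243 ≈ 3.2 days.

3.2 days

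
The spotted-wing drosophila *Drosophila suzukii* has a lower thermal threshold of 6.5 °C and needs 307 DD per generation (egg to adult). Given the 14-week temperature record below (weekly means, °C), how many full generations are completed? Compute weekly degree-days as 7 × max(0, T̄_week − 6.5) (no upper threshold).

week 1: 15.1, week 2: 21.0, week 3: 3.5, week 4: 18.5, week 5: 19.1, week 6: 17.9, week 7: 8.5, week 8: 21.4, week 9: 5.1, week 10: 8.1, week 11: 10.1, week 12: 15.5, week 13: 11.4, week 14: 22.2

Weekly DD (7 × max(0, T̄ − 6.5)): 60.2, 101.5, 0.0, 84.0, 88.2, 79.8, 14.0, 104.3, 0.0, 11.2, 25.2, 63.0, 34.3, 109.9.
Season total = 775.6 DD.
Complete generations = ⌊775.6 / 307⌋ = 2.

2 generations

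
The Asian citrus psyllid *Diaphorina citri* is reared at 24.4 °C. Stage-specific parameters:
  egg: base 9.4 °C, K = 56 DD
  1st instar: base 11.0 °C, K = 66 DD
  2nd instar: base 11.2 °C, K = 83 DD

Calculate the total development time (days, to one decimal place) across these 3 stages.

egg: 56 / (24.4 − 9.4) = 56 / 15.0 = 3.733 d.
1st instar: 66 / (24.4 − 11.0) = 66 / 13.4 = 4.925 d.
2nd instar: 83 / (24.4 − 11.2) = 83 / 13.2 = 6.288 d.
Sum = 14.947 ≈ 14.9 days.

14.9 days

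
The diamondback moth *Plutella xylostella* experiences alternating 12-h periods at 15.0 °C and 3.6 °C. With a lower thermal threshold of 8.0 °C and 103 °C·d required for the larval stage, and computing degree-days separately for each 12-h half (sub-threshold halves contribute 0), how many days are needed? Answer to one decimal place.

Day half: max(0, 15.0 − 8.0) × 0.5 = 7.0 × 0.5 = 3.50 DD.
Night half: max(0, 3.6 − 8.0) × 0.5 = 0.0 × 0.5 = 0.00 DD.
Per 24 h: 3.50 DD/day.
Duration = 103 / 3.50 = 29.429 ≈ 29.4 days.

29.4 days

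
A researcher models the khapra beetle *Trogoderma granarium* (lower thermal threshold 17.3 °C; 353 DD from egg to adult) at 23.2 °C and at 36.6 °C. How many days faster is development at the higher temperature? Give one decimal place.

At 23.2 °C: 353 / (23.2 − 17.3) = 353 / 5.9 = 59.831 d.
At 36.6 °C: 353 / (36.6 − 17.3) = 353 / 19.3 = 18.290 d.
Difference = |59.831 − 18.290| = 41.540 ≈ 41.5 days.

41.5 days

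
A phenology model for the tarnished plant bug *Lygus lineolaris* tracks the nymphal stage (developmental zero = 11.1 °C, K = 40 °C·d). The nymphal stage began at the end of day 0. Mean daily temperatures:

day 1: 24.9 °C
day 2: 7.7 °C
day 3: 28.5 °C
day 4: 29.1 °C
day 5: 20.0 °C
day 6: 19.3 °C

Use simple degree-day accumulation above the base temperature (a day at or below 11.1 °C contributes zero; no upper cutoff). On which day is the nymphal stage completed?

Daily DD above 11.1 °C: 13.8, 0.0, 17.4, 18.0, 8.9, 8.2.
Cumulative: 13.8, 13.8, 31.2, 49.2, 58.1, 66.3.
The total first reaches 40 DD on day 4.

day 4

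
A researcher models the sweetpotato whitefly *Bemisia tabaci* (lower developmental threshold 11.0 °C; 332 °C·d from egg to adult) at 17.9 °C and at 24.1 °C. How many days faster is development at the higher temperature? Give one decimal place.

22.8 days

At 17.9 °C: 332 / (17.9 − 11.0) = 332 / 6.9 = 48.116 d.
At 24.1 °C: 332 / (24.1 − 11.0) = 332 / 13.1 = 25.344 d.
Difference = |48.116 − 25.344| = 22.772 ≈ 22.8 days.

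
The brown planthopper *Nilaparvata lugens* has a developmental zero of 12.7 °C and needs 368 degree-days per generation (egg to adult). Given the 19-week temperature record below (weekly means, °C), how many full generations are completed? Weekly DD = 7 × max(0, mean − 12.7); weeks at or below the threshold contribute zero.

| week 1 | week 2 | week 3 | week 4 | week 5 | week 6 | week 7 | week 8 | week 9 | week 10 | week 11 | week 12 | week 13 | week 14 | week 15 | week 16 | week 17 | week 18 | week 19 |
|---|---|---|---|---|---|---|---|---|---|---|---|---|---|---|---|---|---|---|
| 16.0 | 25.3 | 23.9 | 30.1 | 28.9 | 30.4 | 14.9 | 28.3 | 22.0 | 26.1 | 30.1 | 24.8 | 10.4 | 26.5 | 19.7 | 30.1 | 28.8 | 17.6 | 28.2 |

4 generations

Weekly DD (7 × max(0, T̄ − 12.7)): 23.1, 88.2, 78.4, 121.8, 113.4, 123.9, 15.4, 109.2, 65.1, 93.8, 121.8, 84.7, 0.0, 96.6, 49.0, 121.8, 112.7, 34.3, 108.5.
Season total = 1561.7 DD.
Complete generations = ⌊1561.7 / 368⌋ = 4.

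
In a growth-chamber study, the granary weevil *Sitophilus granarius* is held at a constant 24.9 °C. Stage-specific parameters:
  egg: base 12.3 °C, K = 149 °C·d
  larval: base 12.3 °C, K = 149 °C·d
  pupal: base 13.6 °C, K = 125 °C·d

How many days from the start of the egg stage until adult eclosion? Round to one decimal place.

34.7 days

egg: 149 / (24.9 − 12.3) = 149 / 12.6 = 11.825 d.
larval: 149 / (24.9 − 12.3) = 149 / 12.6 = 11.825 d.
pupal: 125 / (24.9 − 13.6) = 125 / 11.3 = 11.062 d.
Sum = 34.713 ≈ 34.7 days.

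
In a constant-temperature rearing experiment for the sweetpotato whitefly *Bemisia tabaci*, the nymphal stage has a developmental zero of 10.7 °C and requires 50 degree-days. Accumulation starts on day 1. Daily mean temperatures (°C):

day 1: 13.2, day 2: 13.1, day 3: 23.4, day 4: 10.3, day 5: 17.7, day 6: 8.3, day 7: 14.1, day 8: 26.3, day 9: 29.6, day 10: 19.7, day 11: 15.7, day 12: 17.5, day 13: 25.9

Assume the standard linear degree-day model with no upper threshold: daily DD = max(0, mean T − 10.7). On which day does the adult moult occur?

Daily DD above 10.7 °C: 2.5, 2.4, 12.7, 0.0, 7.0, 0.0, 3.4, 15.6, 18.9, 9.0, 5.0, 6.8, 15.2.
Cumulative: 2.5, 4.9, 17.6, 17.6, 24.6, 24.6, 28.0, 43.6, 62.5, 71.5, 76.5, 83.3, 98.5.
The total first reaches 50 DD on day 9.

day 9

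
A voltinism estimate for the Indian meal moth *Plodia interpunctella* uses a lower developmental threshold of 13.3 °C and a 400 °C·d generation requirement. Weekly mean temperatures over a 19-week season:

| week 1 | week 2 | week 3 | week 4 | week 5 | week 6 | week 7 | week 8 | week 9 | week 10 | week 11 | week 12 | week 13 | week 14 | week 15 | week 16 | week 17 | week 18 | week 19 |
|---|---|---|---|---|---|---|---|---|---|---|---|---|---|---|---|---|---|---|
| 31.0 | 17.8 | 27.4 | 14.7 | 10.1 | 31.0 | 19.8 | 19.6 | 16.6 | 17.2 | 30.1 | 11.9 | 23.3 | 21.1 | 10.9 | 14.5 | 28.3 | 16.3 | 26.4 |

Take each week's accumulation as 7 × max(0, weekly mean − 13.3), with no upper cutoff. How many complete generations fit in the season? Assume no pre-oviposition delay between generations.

Weekly DD (7 × max(0, T̄ − 13.3)): 123.9, 31.5, 98.7, 9.8, 0.0, 123.9, 45.5, 44.1, 23.1, 27.3, 117.6, 0.0, 70.0, 54.6, 0.0, 8.4, 105.0, 21.0, 91.7.
Season total = 996.1 DD.
Complete generations = ⌊996.1 / 400⌋ = 2.

2 generations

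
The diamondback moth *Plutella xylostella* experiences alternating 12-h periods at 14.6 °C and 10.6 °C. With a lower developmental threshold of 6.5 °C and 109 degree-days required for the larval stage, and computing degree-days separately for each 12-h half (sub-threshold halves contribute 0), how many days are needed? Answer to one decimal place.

Day half: max(0, 14.6 − 6.5) × 0.5 = 8.1 × 0.5 = 4.05 DD.
Night half: max(0, 10.6 − 6.5) × 0.5 = 4.1 × 0.5 = 2.05 DD.
Per 24 h: 6.10 DD/day.
Duration = 109 / 6.10 = 17.869 ≈ 17.9 days.

17.9 days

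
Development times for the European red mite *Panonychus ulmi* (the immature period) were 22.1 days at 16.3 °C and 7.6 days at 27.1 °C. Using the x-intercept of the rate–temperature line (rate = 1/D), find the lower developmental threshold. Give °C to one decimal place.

10.6 °C

Linear rate model ⇒ the product D·(T − T_b) is constant across temperatures.
22.1·(16.3 − T_b) = 7.6·(27.1 − T_b)
T_b = (22.1·16.3 − 7.6·27.1) / (22.1 − 7.6) = 154.27 / 14.5 = 10.639 °C ≈ 10.6 °C.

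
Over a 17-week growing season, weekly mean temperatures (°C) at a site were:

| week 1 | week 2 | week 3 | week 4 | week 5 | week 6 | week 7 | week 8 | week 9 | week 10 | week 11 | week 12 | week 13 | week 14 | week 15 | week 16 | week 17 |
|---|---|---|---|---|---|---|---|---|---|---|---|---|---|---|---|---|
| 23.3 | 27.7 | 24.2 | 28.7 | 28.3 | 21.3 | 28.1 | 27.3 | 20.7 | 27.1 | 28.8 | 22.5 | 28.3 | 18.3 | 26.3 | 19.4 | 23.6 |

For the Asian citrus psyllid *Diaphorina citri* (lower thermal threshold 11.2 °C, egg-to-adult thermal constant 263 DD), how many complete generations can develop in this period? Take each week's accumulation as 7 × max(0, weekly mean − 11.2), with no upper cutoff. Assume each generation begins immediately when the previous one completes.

Weekly DD (7 × max(0, T̄ − 11.2)): 84.7, 115.5, 91.0, 122.5, 119.7, 70.7, 118.3, 112.7, 66.5, 111.3, 123.2, 79.1, 119.7, 49.7, 105.7, 57.4, 86.8.
Season total = 1634.5 DD.
Complete generations = ⌊1634.5 / 263⌋ = 6.

6 generations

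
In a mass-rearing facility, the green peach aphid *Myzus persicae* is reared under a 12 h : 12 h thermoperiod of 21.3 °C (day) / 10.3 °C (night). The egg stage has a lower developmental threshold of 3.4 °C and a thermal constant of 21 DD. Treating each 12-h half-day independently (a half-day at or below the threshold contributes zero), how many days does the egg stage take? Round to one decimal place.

1.7 days

Day half: max(0, 21.3 − 3.4) × 0.5 = 17.9 × 0.5 = 8.95 DD.
Night half: max(0, 10.3 − 3.4) × 0.5 = 6.9 × 0.5 = 3.45 DD.
Per 24 h: 12.40 DD/day.
Duration = 21 / 12.40 = 1.694 ≈ 1.7 days.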